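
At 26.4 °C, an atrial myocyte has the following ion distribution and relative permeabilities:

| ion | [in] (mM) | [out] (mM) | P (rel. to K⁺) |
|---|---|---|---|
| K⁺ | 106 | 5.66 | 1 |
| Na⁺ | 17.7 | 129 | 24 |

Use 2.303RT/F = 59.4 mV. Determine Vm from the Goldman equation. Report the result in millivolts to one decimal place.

45.5 mV

Vm = 59.4 · log₁₀[(Σ P·[cation]ₒ + Σ P·[anion]ᵢ) / (Σ P·[cation]ᵢ + Σ P·[anion]ₒ)]
Numerator = 1×5.66 + 24×129 = 3102
Denominator = 1×106 + 24×17.7 = 530.8
Vm = 59.4 · log₁₀(5.8434) = 59.4 × (0.7667) = 45.54 mV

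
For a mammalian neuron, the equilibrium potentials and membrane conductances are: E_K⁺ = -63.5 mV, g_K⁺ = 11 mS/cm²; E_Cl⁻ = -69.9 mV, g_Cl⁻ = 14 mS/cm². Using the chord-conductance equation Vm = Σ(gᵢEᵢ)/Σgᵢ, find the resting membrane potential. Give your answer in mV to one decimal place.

-67.1 mV

Σ gᵢEᵢ = 11·(-63.5) + 14·(-69.9) = -1677.10
Σ gᵢ = 11 + 14 = 25
Vm = -1677.10 / 25 = -67.08 mV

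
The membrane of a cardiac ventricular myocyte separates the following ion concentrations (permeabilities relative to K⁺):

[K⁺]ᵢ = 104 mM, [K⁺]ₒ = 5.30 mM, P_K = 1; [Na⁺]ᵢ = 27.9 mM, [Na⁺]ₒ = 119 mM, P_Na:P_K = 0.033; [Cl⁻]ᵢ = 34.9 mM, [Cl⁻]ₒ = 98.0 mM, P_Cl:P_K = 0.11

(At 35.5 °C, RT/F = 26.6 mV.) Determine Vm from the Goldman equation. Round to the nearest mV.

-58 mV

Vm = 26.6 · ln[(Σ P·[cation]ₒ + Σ P·[anion]ᵢ) / (Σ P·[cation]ᵢ + Σ P·[anion]ₒ)]
Numerator = 1×5.30 + 0.033×119 + 0.11×34.9 = 13.07
Denominator = 1×104 + 0.033×27.9 + 0.11×98.0 = 115.7
Vm = 26.6 · ln(0.11293) = 26.6 × (-2.1810) = -58.01 mV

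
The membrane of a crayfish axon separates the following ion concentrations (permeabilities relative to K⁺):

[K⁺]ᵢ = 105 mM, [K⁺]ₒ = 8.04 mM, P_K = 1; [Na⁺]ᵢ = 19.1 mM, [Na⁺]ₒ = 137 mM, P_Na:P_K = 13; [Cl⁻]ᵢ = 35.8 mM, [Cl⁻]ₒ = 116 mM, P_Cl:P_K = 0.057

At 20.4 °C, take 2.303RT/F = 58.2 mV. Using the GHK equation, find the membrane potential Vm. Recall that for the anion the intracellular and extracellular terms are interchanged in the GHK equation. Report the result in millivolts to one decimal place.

Vm = 58.2 · log₁₀[(Σ P·[cation]ₒ + Σ P·[anion]ᵢ) / (Σ P·[cation]ᵢ + Σ P·[anion]ₒ)]
Numerator = 1×8.04 + 13×137 + 0.057×35.8 = 1791
Denominator = 1×105 + 13×19.1 + 0.057×116 = 359.9
Vm = 58.2 · log₁₀(4.9764) = 58.2 × (0.6969) = 40.56 mV

40.6 mV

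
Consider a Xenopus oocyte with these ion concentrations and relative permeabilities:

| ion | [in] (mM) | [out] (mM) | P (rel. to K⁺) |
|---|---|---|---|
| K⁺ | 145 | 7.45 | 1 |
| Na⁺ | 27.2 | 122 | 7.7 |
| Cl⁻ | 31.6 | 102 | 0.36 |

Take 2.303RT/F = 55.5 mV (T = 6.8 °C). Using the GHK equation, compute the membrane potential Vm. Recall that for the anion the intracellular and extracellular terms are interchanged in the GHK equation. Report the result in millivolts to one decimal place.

Vm = 55.5 · log₁₀[(Σ P·[cation]ₒ + Σ P·[anion]ᵢ) / (Σ P·[cation]ᵢ + Σ P·[anion]ₒ)]
Numerator = 1×7.45 + 7.7×122 + 0.36×31.6 = 958.2
Denominator = 1×145 + 7.7×27.2 + 0.36×102 = 391.2
Vm = 55.5 · log₁₀(2.4497) = 55.5 × (0.3891) = 21.60 mV

21.6 mV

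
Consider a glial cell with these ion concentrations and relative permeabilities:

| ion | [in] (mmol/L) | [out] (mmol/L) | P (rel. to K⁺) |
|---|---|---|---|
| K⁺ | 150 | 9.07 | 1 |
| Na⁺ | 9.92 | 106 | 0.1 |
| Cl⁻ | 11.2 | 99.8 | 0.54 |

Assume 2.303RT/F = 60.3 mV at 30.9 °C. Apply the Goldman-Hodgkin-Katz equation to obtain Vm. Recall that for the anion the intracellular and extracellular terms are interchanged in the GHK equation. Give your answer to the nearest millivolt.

-54 mV

Vm = 60.3 · log₁₀[(Σ P·[cation]ₒ + Σ P·[anion]ᵢ) / (Σ P·[cation]ᵢ + Σ P·[anion]ₒ)]
Numerator = 1×9.07 + 0.1×106 + 0.54×11.2 = 25.72
Denominator = 1×150 + 0.1×9.92 + 0.54×99.8 = 204.9
Vm = 60.3 · log₁₀(0.12552) = 60.3 × (-0.9013) = -54.35 mV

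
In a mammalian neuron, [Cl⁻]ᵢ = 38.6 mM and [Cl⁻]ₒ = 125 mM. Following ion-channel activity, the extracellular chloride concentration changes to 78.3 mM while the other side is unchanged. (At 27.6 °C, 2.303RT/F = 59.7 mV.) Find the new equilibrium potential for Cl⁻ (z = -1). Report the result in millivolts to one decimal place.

After the shift: [Cl⁻]_out = 78.3, [Cl⁻]_in = 38.6 mM.
E_new = (59.7/-1)·log₁₀(78.3/38.6) = -59.70 · (0.3072) = -18.34 mV

-18.3 mV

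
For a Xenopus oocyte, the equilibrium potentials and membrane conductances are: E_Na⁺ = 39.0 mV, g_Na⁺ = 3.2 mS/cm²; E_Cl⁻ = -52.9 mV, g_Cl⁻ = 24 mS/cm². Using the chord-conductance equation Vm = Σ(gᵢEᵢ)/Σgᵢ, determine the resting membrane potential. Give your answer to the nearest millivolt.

-42 mV

Σ gᵢEᵢ = 3.2·(39.0) + 24·(-52.9) = -1144.80
Σ gᵢ = 3.2 + 24 = 27.2
Vm = -1144.80 / 27.2 = -42.09 mV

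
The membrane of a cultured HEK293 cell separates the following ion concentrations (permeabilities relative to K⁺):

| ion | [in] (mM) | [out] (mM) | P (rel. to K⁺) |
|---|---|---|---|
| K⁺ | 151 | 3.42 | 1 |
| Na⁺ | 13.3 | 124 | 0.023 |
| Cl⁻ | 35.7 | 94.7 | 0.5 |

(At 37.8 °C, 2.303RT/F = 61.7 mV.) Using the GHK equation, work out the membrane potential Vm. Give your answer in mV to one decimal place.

Vm = 61.7 · log₁₀[(Σ P·[cation]ₒ + Σ P·[anion]ᵢ) / (Σ P·[cation]ᵢ + Σ P·[anion]ₒ)]
Numerator = 1×3.42 + 0.023×124 + 0.5×35.7 = 24.12
Denominator = 1×151 + 0.023×13.3 + 0.5×94.7 = 198.7
Vm = 61.7 · log₁₀(0.12143) = 61.7 × (-0.9157) = -56.50 mV

-56.5 mV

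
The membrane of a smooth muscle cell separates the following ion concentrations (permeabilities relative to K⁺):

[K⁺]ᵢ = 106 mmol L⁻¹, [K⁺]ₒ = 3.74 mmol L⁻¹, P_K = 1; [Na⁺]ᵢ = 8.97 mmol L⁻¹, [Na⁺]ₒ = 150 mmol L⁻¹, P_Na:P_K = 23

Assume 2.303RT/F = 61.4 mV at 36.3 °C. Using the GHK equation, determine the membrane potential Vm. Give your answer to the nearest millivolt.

64 mV

Vm = 61.4 · log₁₀[(Σ P·[cation]ₒ + Σ P·[anion]ᵢ) / (Σ P·[cation]ᵢ + Σ P·[anion]ₒ)]
Numerator = 1×3.74 + 23×150 = 3454
Denominator = 1×106 + 23×8.97 = 312.3
Vm = 61.4 · log₁₀(11.059) = 61.4 × (1.0437) = 64.08 mV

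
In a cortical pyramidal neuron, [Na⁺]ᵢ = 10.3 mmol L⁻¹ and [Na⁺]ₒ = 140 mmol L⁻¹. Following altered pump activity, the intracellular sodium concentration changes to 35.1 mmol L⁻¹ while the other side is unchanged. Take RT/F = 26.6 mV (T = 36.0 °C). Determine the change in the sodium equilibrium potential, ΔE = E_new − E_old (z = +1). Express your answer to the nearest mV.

-33 mV

E_old = (26.6/1)·ln(140/10.3) = 69.41 mV
E_new = (26.6/1)·ln(140/35.1) = 36.80 mV
ΔE = 36.80 − (69.41) = -32.61 mV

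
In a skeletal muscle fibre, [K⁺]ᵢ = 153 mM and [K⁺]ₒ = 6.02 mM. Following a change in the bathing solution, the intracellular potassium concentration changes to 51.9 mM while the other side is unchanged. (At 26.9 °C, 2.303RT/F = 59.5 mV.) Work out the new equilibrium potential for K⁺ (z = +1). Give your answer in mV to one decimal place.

-55.7 mV

After the shift: [K⁺]_out = 6.02, [K⁺]_in = 51.9 mM.
E_new = (59.5/1)·log₁₀(6.02/51.9) = 59.50 · (-0.9356) = -55.67 mV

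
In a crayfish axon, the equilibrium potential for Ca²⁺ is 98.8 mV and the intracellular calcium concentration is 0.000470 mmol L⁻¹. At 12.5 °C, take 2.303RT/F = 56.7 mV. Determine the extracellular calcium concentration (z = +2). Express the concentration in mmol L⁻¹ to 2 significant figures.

1.4 mmol L⁻¹

Nernst: E = (56.7/2) · log₁₀([out]/[in]), so log₁₀([out]/[in]) = 98.8 × 2 / 56.7 = 3.4850.
[out]/[in] = 10^(3.4850) = 3055.
[out] = 3055 × 0.000470 = 1.436 mmol L⁻¹.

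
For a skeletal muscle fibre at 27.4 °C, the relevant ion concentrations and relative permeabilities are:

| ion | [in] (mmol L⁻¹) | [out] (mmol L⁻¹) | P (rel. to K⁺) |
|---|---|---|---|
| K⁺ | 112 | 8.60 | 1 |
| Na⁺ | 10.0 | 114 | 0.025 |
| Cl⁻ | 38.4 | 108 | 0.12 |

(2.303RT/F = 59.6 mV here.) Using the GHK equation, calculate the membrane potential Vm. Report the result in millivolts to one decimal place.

Vm = 59.6 · log₁₀[(Σ P·[cation]ₒ + Σ P·[anion]ᵢ) / (Σ P·[cation]ᵢ + Σ P·[anion]ₒ)]
Numerator = 1×8.60 + 0.025×114 + 0.12×38.4 = 16.06
Denominator = 1×112 + 0.025×10.0 + 0.12×108 = 125.2
Vm = 59.6 · log₁₀(0.12825) = 59.6 × (-0.8919) = -53.16 mV

-53.2 mV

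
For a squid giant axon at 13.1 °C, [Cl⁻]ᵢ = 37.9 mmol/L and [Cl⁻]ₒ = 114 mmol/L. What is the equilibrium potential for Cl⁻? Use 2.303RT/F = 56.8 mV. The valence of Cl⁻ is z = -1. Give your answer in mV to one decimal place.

E = (56.8/z) · log₁₀([Cl⁻]_out/[Cl⁻]_in) with z = -1.
For an anion, dividing by z = -1 reverses the sign.
= (56.8/-1) · log₁₀(114/37.9) = -56.80 · log₁₀(3.008)
= -56.80 · (0.4783) = -27.17 mV

-27.2 mV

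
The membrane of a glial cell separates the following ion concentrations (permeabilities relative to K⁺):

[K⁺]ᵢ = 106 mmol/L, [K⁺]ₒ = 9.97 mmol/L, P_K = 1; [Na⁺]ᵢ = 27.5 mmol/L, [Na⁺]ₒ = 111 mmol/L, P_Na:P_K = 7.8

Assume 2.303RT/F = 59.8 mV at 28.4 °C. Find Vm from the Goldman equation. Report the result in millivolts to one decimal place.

Vm = 59.8 · log₁₀[(Σ P·[cation]ₒ + Σ P·[anion]ᵢ) / (Σ P·[cation]ᵢ + Σ P·[anion]ₒ)]
Numerator = 1×9.97 + 7.8×111 = 875.8
Denominator = 1×106 + 7.8×27.5 = 320.5
Vm = 59.8 · log₁₀(2.7325) = 59.8 × (0.4366) = 26.11 mV

26.1 mV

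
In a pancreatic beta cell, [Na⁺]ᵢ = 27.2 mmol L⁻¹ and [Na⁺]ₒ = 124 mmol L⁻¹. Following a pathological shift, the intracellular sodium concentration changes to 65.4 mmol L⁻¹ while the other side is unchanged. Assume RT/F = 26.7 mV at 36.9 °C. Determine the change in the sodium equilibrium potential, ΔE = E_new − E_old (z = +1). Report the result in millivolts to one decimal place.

-23.4 mV

E_old = (26.7/1)·ln(124/27.2) = 40.51 mV
E_new = (26.7/1)·ln(124/65.4) = 17.08 mV
ΔE = 17.08 − (40.51) = -23.42 mV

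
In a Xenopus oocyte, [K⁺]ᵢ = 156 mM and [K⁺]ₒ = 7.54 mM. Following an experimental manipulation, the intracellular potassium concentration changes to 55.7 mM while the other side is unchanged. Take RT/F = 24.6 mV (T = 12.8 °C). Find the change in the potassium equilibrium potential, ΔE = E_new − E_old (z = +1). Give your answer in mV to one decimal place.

25.3 mV

E_old = (24.6/1)·ln(7.54/156) = -74.53 mV
E_new = (24.6/1)·ln(7.54/55.7) = -49.19 mV
ΔE = -49.19 − (-74.53) = 25.33 mV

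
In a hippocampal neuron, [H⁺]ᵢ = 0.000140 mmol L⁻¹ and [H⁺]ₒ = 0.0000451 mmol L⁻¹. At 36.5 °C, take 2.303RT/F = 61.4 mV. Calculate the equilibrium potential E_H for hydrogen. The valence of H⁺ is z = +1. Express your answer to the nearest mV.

E = (61.4/z) · log₁₀([H⁺]_out/[H⁺]_in) with z = +1.
= (61.4/1) · log₁₀(0.0000451/0.000140) = 61.40 · log₁₀(0.3221)
= 61.40 · (-0.4920) = -30.21 mV

-30 mV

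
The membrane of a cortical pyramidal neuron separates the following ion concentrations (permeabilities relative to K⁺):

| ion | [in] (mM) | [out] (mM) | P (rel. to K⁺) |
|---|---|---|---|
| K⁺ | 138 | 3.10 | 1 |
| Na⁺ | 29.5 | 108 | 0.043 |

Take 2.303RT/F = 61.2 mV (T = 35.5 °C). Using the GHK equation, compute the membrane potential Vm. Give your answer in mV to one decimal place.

Vm = 61.2 · log₁₀[(Σ P·[cation]ₒ + Σ P·[anion]ᵢ) / (Σ P·[cation]ᵢ + Σ P·[anion]ₒ)]
Numerator = 1×3.10 + 0.043×108 = 7.744
Denominator = 1×138 + 0.043×29.5 = 139.3
Vm = 61.2 · log₁₀(0.055605) = 61.2 × (-1.2549) = -76.80 mV

-76.8 mV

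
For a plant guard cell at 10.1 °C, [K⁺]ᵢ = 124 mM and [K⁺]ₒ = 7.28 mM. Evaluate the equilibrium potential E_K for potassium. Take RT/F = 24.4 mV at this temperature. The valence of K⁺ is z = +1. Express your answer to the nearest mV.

-69 mV

E = (24.4/z) · ln([K⁺]_out/[K⁺]_in) with z = +1.
= (24.4/1) · ln(7.28/124) = 24.40 · ln(0.05871)
= 24.40 · (-2.8352) = -69.18 mV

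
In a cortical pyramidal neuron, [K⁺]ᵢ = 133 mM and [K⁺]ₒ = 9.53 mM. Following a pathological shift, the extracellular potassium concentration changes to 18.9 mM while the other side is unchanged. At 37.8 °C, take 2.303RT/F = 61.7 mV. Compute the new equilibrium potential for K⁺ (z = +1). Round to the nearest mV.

After the shift: [K⁺]_out = 18.9, [K⁺]_in = 133 mM.
E_new = (61.7/1)·log₁₀(18.9/133) = 61.70 · (-0.8474) = -52.28 mV

-52 mV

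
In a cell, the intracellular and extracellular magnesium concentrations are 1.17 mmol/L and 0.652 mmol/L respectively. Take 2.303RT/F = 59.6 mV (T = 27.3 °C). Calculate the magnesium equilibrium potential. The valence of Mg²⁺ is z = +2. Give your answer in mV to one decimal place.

E = (59.6/z) · log₁₀([Mg²⁺]_out/[Mg²⁺]_in) with z = +2.
= (59.6/2) · log₁₀(0.652/1.17) = 29.80 · log₁₀(0.5573)
= 29.80 · (-0.2539) = -7.57 mV

-7.6 mV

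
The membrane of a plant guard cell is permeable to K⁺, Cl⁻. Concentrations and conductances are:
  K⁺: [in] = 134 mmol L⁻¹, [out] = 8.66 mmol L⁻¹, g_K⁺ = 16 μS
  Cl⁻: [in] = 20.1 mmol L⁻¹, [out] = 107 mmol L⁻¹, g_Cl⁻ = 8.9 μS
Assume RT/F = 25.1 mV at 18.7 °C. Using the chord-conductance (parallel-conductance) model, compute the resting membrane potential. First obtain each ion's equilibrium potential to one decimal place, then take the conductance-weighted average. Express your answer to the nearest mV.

E_K⁺ = (25.1/1)·ln(8.66/134) = -68.8 mV
E_Cl⁻ = (25.1/-1)·ln(107/20.1) = -42.0 mV
Vm = (Σ gᵢEᵢ)/(Σ gᵢ) = (16·-68.8 + 8.9·-42.0) / (16 + 8.9)
= -1474.60 / 24.9 = -59.22 mV

-59 mV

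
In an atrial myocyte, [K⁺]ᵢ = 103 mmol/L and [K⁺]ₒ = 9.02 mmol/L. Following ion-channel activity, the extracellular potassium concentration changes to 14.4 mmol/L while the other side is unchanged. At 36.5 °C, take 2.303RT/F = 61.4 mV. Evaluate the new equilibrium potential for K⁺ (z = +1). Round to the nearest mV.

-52 mV

After the shift: [K⁺]_out = 14.4, [K⁺]_in = 103 mmol/L.
E_new = (61.4/1)·log₁₀(14.4/103) = 61.40 · (-0.8545) = -52.46 mV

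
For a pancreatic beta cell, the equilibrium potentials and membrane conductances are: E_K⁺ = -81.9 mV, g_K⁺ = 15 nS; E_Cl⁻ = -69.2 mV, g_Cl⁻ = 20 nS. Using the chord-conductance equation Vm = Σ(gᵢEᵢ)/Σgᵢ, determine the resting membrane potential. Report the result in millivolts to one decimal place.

Σ gᵢEᵢ = 15·(-81.9) + 20·(-69.2) = -2612.50
Σ gᵢ = 15 + 20 = 35
Vm = -2612.50 / 35 = -74.64 mV

-74.6 mV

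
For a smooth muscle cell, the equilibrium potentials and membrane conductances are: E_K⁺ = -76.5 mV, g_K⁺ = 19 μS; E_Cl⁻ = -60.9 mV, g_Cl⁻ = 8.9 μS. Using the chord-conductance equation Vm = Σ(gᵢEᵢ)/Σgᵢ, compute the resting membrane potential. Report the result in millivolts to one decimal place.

Σ gᵢEᵢ = 19·(-76.5) + 8.9·(-60.9) = -1995.51
Σ gᵢ = 19 + 8.9 = 27.9
Vm = -1995.51 / 27.9 = -71.52 mV

-71.5 mV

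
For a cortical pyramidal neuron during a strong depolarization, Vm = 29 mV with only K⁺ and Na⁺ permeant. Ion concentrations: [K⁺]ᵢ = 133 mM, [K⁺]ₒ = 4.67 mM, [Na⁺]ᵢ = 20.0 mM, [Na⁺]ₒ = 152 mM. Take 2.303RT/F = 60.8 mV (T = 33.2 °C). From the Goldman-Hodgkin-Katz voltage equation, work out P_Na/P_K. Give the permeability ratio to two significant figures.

4.3

Let α = P_Na/P_K. GHK: Vm = 60.8·log₁₀[(Kₒ + α·Naₒ)/(Kᵢ + α·Naᵢ)].
10^(Vm/60.8) = 10^(29.0/60.8) = 2.999
So 2.999·(Kᵢ + α·Naᵢ) = Kₒ + α·Naₒ → α = (2.999·133.0 − 4.67) / (152.0 − 2.999·20.0)
α = (398.9 − 4.67) / (152.0 − 59.98) = 394.2/92.02 = 4.284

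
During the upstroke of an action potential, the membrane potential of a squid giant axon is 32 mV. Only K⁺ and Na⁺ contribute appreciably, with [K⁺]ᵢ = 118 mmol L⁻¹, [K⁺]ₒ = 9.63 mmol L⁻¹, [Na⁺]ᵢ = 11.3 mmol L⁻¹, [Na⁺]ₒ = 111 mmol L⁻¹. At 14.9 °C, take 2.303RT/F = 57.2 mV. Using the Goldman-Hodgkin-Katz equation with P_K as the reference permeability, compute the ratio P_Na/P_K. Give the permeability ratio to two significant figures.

Let α = P_Na/P_K. GHK: Vm = 57.2·log₁₀[(Kₒ + α·Naₒ)/(Kᵢ + α·Naᵢ)].
10^(Vm/57.2) = 10^(32.0/57.2) = 3.6261
So 3.6261·(Kᵢ + α·Naᵢ) = Kₒ + α·Naₒ → α = (3.6261·118.0 − 9.63) / (111.0 − 3.6261·11.3)
α = (427.9 − 9.63) / (111.0 − 40.98) = 418.3/70.02 = 5.973

6.0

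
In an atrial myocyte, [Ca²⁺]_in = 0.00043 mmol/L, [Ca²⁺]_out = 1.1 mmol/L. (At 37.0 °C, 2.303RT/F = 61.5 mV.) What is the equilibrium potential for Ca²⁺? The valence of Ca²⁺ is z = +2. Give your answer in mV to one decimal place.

E = (61.5/z) · log₁₀([Ca²⁺]_out/[Ca²⁺]_in) with z = +2.
= (61.5/2) · log₁₀(1.1/0.00043) = 30.75 · log₁₀(2558)
= 30.75 · (3.4079) = 104.79 mV

104.8 mV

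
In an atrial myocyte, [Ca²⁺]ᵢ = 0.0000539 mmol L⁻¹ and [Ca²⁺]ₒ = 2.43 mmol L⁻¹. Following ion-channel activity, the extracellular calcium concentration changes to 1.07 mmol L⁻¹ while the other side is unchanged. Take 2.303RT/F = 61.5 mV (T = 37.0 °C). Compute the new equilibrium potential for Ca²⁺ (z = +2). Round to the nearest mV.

132 mV

After the shift: [Ca²⁺]_out = 1.07, [Ca²⁺]_in = 0.0000539 mmol L⁻¹.
E_new = (61.5/2)·log₁₀(1.07/0.0000539) = 30.75 · (4.2978) = 132.16 mV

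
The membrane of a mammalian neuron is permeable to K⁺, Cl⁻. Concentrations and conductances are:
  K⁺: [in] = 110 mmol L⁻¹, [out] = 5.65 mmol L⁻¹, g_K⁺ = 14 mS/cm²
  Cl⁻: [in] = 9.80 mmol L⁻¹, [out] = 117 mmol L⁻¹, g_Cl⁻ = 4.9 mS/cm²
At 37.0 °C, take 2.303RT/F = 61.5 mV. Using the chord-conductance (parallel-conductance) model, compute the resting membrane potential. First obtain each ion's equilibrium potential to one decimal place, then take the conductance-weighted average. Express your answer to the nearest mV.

E_K⁺ = (61.5/1)·log₁₀(5.65/110) = -79.3 mV
E_Cl⁻ = (61.5/-1)·log₁₀(117/9.80) = -66.2 mV
Vm = (Σ gᵢEᵢ)/(Σ gᵢ) = (14·-79.3 + 4.9·-66.2) / (14 + 4.9)
= -1434.58 / 18.9 = -75.90 mV

-76 mV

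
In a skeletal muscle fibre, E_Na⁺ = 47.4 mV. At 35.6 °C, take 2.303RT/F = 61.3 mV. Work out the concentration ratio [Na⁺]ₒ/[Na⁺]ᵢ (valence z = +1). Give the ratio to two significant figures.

5.9

log₁₀([out]/[in]) = E·z/(61.3) = 47.4 × 1 / 61.3 = 0.7732
[out]/[in] = 10^(0.7732) = 5.933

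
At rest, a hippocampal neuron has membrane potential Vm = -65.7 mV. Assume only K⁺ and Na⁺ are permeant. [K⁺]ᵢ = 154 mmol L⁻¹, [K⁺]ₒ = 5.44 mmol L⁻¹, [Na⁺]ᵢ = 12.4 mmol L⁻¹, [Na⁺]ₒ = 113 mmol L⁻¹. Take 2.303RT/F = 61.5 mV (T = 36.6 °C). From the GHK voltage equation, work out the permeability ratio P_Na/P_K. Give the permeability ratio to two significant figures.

Let α = P_Na/P_K. GHK: Vm = 61.5·log₁₀[(Kₒ + α·Naₒ)/(Kᵢ + α·Naᵢ)].
10^(Vm/61.5) = 10^(-65.7/61.5) = 0.085449
So 0.085449·(Kᵢ + α·Naᵢ) = Kₒ + α·Naₒ → α = (0.085449·154.0 − 5.44) / (113.0 − 0.085449·12.4)
α = (13.16 − 5.44) / (113.0 − 1.06) = 7.719/111.9 = 0.06896

0.069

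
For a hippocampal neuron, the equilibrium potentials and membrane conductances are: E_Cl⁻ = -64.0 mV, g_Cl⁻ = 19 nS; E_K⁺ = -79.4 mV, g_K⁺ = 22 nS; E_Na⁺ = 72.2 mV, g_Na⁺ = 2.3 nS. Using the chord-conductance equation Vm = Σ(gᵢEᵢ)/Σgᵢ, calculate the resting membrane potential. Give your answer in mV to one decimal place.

Σ gᵢEᵢ = 19·(-64.0) + 22·(-79.4) + 2.3·(72.2) = -2796.74
Σ gᵢ = 19 + 22 + 2.3 = 43.3
Vm = -2796.74 / 43.3 = -64.59 mV

-64.6 mV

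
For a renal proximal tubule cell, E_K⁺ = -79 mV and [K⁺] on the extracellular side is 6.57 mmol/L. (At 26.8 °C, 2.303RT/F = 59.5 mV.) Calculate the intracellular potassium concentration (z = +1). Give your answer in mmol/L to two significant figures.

140 mmol/L

Nernst: E = (59.5/1) · log₁₀([out]/[in]), so log₁₀([out]/[in]) = -79.0 × 1 / 59.5 = -1.3277.
[out]/[in] = 10^(-1.3277) = 0.04702.
[in] = 6.57 / 0.04702 = 139.7 mmol/L.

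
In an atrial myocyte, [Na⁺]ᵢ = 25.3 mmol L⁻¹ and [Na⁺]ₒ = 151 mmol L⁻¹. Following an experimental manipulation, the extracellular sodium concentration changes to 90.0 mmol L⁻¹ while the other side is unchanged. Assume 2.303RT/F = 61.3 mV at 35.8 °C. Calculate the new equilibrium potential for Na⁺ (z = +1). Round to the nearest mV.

34 mV

After the shift: [Na⁺]_out = 90.0, [Na⁺]_in = 25.3 mmol L⁻¹.
E_new = (61.3/1)·log₁₀(90.0/25.3) = 61.30 · (0.5511) = 33.78 mV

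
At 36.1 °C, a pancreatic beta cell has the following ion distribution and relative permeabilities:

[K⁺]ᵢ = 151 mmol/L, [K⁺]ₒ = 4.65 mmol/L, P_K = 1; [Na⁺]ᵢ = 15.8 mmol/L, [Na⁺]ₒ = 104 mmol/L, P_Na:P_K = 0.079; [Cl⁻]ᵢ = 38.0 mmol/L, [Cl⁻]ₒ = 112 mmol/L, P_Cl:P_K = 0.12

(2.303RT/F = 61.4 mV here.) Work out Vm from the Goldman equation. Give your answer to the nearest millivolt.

-60 mV

Vm = 61.4 · log₁₀[(Σ P·[cation]ₒ + Σ P·[anion]ᵢ) / (Σ P·[cation]ᵢ + Σ P·[anion]ₒ)]
Numerator = 1×4.65 + 0.079×104 + 0.12×38.0 = 17.43
Denominator = 1×151 + 0.079×15.8 + 0.12×112 = 165.7
Vm = 61.4 · log₁₀(0.10517) = 61.4 × (-0.9781) = -60.05 mV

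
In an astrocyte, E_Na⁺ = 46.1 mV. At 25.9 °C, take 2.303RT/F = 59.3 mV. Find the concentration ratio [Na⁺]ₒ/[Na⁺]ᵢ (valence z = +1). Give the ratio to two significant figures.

6.0

log₁₀([out]/[in]) = E·z/(59.3) = 46.1 × 1 / 59.3 = 0.7774
[out]/[in] = 10^(0.7774) = 5.99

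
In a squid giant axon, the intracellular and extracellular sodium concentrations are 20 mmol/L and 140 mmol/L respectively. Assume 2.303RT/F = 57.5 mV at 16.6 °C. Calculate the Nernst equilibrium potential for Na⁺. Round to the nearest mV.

49 mV

E = (57.5/z) · log₁₀([Na⁺]_out/[Na⁺]_in) with z = +1.
= (57.5/1) · log₁₀(140/20) = 57.50 · log₁₀(7)
= 57.50 · (0.8451) = 48.59 mV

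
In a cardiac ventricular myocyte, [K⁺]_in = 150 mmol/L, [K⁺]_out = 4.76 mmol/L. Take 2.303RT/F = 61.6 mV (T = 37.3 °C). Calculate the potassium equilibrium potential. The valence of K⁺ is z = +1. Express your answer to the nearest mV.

-92 mV

E = (61.6/z) · log₁₀([K⁺]_out/[K⁺]_in) with z = +1.
= (61.6/1) · log₁₀(4.76/150) = 61.60 · log₁₀(0.03173)
= 61.60 · (-1.4985) = -92.31 mV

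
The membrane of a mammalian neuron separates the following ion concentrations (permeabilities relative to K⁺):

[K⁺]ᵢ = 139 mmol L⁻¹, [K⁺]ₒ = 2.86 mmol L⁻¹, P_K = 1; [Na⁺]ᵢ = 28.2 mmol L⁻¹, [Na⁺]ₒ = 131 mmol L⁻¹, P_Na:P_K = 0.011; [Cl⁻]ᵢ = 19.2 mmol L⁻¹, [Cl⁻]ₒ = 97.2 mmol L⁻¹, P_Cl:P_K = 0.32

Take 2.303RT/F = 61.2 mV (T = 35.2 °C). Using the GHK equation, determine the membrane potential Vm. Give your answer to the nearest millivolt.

Vm = 61.2 · log₁₀[(Σ P·[cation]ₒ + Σ P·[anion]ᵢ) / (Σ P·[cation]ᵢ + Σ P·[anion]ₒ)]
Numerator = 1×2.86 + 0.011×131 + 0.32×19.2 = 10.45
Denominator = 1×139 + 0.011×28.2 + 0.32×97.2 = 170.4
Vm = 61.2 · log₁₀(0.061292) = 61.2 × (-1.2126) = -74.21 mV

-74 mV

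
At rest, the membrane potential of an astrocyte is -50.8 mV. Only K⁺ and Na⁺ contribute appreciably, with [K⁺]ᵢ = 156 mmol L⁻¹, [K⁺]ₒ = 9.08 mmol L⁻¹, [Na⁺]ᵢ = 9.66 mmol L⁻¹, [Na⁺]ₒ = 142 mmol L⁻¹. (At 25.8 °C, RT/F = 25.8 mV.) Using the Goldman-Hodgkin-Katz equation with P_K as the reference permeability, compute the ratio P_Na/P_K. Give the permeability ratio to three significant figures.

0.0903

Let α = P_Na/P_K. GHK: Vm = 25.8·ln[(Kₒ + α·Naₒ)/(Kᵢ + α·Naᵢ)].
e^(Vm/25.8) = e^(-50.8/25.8) = 0.1396
So 0.1396·(Kᵢ + α·Naᵢ) = Kₒ + α·Naₒ → α = (0.1396·156.0 − 9.08) / (142.0 − 0.1396·9.66)
α = (21.78 − 9.08) / (142.0 − 1.349) = 12.7/140.7 = 0.09027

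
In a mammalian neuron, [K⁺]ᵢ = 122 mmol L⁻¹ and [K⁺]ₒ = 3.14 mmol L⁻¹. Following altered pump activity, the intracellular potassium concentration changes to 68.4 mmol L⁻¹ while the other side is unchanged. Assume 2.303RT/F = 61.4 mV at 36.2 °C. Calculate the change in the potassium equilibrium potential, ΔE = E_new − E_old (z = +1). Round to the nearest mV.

15 mV

E_old = (61.4/1)·log₁₀(3.14/122) = -97.59 mV
E_new = (61.4/1)·log₁₀(3.14/68.4) = -82.16 mV
ΔE = -82.16 − (-97.59) = 15.43 mV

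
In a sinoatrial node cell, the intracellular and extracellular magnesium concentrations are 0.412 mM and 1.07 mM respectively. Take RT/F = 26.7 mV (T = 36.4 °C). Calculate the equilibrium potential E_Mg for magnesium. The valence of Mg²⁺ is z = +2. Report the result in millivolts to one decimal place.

E = (26.7/z) · ln([Mg²⁺]_out/[Mg²⁺]_in) with z = +2.
= (26.7/2) · ln(1.07/0.412) = 13.35 · ln(2.597)
= 13.35 · (0.9544) = 12.74 mV

12.7 mV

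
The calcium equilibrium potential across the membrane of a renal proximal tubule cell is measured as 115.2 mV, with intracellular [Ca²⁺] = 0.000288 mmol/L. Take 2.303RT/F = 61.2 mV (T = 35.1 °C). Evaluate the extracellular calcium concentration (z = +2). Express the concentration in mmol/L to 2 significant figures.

Nernst: E = (61.2/2) · log₁₀([out]/[in]), so log₁₀([out]/[in]) = 115.2 × 2 / 61.2 = 3.7647.
[out]/[in] = 10^(3.7647) = 5817.
[out] = 5817 × 0.000288 = 1.675 mmol/L.

1.7 mmol/L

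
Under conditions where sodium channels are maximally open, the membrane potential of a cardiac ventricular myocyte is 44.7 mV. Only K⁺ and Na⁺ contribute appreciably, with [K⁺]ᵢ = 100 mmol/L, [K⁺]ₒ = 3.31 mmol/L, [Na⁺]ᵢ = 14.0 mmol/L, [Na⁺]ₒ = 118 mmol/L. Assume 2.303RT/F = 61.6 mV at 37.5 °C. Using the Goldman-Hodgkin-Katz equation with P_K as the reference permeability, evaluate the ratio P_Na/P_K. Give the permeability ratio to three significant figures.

Let α = P_Na/P_K. GHK: Vm = 61.6·log₁₀[(Kₒ + α·Naₒ)/(Kᵢ + α·Naᵢ)].
10^(Vm/61.6) = 10^(44.7/61.6) = 5.3168
So 5.3168·(Kᵢ + α·Naᵢ) = Kₒ + α·Naₒ → α = (5.3168·100.0 − 3.31) / (118.0 − 5.3168·14.0)
α = (531.7 − 3.31) / (118.0 − 74.44) = 528.4/43.56 = 12.13

12.1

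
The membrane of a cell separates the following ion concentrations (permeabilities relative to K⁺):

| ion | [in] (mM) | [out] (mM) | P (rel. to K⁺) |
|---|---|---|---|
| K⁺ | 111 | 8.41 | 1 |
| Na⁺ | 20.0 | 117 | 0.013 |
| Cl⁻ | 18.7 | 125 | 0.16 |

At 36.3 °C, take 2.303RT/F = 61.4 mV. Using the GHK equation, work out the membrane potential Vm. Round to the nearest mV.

-62 mV

Vm = 61.4 · log₁₀[(Σ P·[cation]ₒ + Σ P·[anion]ᵢ) / (Σ P·[cation]ᵢ + Σ P·[anion]ₒ)]
Numerator = 1×8.41 + 0.013×117 + 0.16×18.7 = 12.92
Denominator = 1×111 + 0.013×20.0 + 0.16×125 = 131.3
Vm = 61.4 · log₁₀(0.098453) = 61.4 × (-1.0068) = -61.82 mV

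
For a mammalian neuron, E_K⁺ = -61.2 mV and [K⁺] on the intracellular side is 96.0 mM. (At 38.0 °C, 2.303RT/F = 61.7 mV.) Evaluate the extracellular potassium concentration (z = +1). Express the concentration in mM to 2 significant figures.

9.8 mM

Nernst: E = (61.7/1) · log₁₀([out]/[in]), so log₁₀([out]/[in]) = -61.2 × 1 / 61.7 = -0.9919.
[out]/[in] = 10^(-0.9919) = 0.1019.
[out] = 0.1019 × 96.0 = 9.781 mM.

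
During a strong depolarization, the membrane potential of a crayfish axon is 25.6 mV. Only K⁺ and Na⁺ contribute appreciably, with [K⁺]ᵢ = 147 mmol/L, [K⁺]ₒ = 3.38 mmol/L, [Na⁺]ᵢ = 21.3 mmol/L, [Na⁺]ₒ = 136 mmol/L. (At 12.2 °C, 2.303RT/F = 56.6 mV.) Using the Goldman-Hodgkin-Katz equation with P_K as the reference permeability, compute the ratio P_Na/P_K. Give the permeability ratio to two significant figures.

Let α = P_Na/P_K. GHK: Vm = 56.6·log₁₀[(Kₒ + α·Naₒ)/(Kᵢ + α·Naᵢ)].
10^(Vm/56.6) = 10^(25.6/56.6) = 2.8333
So 2.8333·(Kᵢ + α·Naᵢ) = Kₒ + α·Naₒ → α = (2.8333·147.0 − 3.38) / (136.0 − 2.8333·21.3)
α = (416.5 − 3.38) / (136.0 − 60.35) = 413.1/75.65 = 5.461

5.5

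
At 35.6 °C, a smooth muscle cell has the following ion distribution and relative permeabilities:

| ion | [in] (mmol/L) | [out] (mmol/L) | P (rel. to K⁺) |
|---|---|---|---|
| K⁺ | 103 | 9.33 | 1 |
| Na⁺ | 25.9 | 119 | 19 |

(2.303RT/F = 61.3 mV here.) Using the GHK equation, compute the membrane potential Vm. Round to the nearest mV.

36 mV

Vm = 61.3 · log₁₀[(Σ P·[cation]ₒ + Σ P·[anion]ᵢ) / (Σ P·[cation]ᵢ + Σ P·[anion]ₒ)]
Numerator = 1×9.33 + 19×119 = 2270
Denominator = 1×103 + 19×25.9 = 595.1
Vm = 61.3 · log₁₀(3.815) = 61.3 × (0.5815) = 35.65 mV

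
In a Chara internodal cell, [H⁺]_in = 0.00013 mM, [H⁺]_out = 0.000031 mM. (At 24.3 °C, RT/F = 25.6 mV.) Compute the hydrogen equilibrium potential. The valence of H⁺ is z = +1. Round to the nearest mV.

-37 mV

E = (25.6/z) · ln([H⁺]_out/[H⁺]_in) with z = +1.
= (25.6/1) · ln(0.000031/0.00013) = 25.60 · ln(0.2385)
= 25.60 · (-1.4335) = -36.70 mV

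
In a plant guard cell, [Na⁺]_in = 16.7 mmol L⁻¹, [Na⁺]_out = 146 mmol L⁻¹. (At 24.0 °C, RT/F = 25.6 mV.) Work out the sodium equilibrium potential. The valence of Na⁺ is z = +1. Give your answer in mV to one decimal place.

E = (25.6/z) · ln([Na⁺]_out/[Na⁺]_in) with z = +1.
= (25.6/1) · ln(146/16.7) = 25.60 · ln(8.743)
= 25.60 · (2.1682) = 55.51 mV

55.5 mV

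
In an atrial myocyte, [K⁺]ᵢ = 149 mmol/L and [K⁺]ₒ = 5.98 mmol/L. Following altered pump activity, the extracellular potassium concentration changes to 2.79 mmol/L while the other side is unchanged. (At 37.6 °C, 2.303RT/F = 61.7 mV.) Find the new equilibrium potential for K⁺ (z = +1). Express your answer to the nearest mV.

-107 mV

After the shift: [K⁺]_out = 2.79, [K⁺]_in = 149 mmol/L.
E_new = (61.7/1)·log₁₀(2.79/149) = 61.70 · (-1.7276) = -106.59 mV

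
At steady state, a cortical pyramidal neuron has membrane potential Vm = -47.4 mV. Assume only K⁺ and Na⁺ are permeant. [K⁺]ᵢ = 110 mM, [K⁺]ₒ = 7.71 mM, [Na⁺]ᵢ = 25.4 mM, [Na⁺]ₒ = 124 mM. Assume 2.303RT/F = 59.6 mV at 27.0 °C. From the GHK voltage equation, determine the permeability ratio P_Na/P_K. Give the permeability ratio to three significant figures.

Let α = P_Na/P_K. GHK: Vm = 59.6·log₁₀[(Kₒ + α·Naₒ)/(Kᵢ + α·Naᵢ)].
10^(Vm/59.6) = 10^(-47.4/59.6) = 0.16021
So 0.16021·(Kᵢ + α·Naᵢ) = Kₒ + α·Naₒ → α = (0.16021·110.0 − 7.71) / (124.0 − 0.16021·25.4)
α = (17.62 − 7.71) / (124.0 − 4.069) = 9.913/119.9 = 0.08266

0.0827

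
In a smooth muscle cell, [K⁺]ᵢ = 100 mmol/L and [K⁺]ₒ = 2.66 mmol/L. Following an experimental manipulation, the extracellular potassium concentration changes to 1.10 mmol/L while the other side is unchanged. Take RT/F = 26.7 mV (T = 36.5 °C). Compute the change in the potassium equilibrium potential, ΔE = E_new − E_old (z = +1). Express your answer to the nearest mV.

E_old = (26.7/1)·ln(2.66/100) = -96.84 mV
E_new = (26.7/1)·ln(1.10/100) = -120.41 mV
ΔE = -120.41 − (-96.84) = -23.58 mV

-24 mV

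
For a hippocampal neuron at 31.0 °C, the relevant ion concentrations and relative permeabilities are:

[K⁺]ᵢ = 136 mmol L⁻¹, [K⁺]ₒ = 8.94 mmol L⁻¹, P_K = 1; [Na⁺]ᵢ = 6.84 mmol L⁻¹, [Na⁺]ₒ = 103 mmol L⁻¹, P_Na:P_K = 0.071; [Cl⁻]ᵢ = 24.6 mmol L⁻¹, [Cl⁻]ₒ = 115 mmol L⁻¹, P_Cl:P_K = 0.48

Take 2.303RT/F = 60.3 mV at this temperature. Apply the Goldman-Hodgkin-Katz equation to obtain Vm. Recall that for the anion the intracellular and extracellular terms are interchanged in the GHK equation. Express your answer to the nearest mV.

-50 mV

Vm = 60.3 · log₁₀[(Σ P·[cation]ₒ + Σ P·[anion]ᵢ) / (Σ P·[cation]ᵢ + Σ P·[anion]ₒ)]
Numerator = 1×8.94 + 0.071×103 + 0.48×24.6 = 28.06
Denominator = 1×136 + 0.071×6.84 + 0.48×115 = 191.7
Vm = 60.3 · log₁₀(0.14639) = 60.3 × (-0.8345) = -50.32 mV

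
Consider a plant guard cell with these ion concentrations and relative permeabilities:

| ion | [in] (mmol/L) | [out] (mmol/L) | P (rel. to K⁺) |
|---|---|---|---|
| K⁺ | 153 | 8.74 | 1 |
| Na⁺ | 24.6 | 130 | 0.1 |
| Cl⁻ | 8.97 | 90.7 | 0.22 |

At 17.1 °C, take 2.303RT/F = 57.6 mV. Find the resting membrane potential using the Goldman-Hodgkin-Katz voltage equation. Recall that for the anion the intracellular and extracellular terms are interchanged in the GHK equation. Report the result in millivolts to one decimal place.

Vm = 57.6 · log₁₀[(Σ P·[cation]ₒ + Σ P·[anion]ᵢ) / (Σ P·[cation]ᵢ + Σ P·[anion]ₒ)]
Numerator = 1×8.74 + 0.1×130 + 0.22×8.97 = 23.71
Denominator = 1×153 + 0.1×24.6 + 0.22×90.7 = 175.4
Vm = 57.6 · log₁₀(0.13519) = 57.6 × (-0.8691) = -50.06 mV

-50.1 mV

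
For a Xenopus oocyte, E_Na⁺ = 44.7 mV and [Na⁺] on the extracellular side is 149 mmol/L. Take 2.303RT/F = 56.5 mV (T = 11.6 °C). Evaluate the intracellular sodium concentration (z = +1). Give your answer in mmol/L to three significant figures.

Nernst: E = (56.5/1) · log₁₀([out]/[in]), so log₁₀([out]/[in]) = 44.7 × 1 / 56.5 = 0.7912.
[out]/[in] = 10^(0.7912) = 6.182.
[in] = 149 / 6.182 = 24.1 mmol/L.

24.1 mmol/L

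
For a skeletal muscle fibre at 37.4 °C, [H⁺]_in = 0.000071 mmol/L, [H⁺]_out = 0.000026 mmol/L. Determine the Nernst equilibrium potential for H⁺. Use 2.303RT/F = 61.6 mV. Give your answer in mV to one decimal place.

-26.9 mV

E = (61.6/z) · log₁₀([H⁺]_out/[H⁺]_in) with z = +1.
= (61.6/1) · log₁₀(0.000026/0.000071) = 61.60 · log₁₀(0.3662)
= 61.60 · (-0.4363) = -26.88 mV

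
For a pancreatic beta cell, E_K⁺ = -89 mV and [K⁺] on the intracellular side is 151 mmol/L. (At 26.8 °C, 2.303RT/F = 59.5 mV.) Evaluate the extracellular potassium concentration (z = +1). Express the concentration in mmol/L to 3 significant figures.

Nernst: E = (59.5/1) · log₁₀([out]/[in]), so log₁₀([out]/[in]) = -89.0 × 1 / 59.5 = -1.4958.
[out]/[in] = 10^(-1.4958) = 0.03193.
[out] = 0.03193 × 151 = 4.821 mmol/L.

4.82 mmol/L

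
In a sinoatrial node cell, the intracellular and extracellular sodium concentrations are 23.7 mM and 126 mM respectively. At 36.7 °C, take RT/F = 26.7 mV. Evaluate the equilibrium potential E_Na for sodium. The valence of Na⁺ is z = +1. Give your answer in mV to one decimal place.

44.6 mV

E = (26.7/z) · ln([Na⁺]_out/[Na⁺]_in) with z = +1.
= (26.7/1) · ln(126/23.7) = 26.70 · ln(5.316)
= 26.70 · (1.6708) = 44.61 mV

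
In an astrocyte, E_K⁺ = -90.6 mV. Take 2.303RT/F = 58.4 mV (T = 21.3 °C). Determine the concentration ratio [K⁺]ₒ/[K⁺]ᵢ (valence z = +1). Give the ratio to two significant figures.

log₁₀([out]/[in]) = E·z/(58.4) = -90.6 × 1 / 58.4 = -1.5514
[out]/[in] = 10^(-1.5514) = 0.0281

0.028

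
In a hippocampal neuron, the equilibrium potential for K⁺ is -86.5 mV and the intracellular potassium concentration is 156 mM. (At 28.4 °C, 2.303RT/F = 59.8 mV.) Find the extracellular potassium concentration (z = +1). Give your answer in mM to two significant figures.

Nernst: E = (59.8/1) · log₁₀([out]/[in]), so log₁₀([out]/[in]) = -86.5 × 1 / 59.8 = -1.4465.
[out]/[in] = 10^(-1.4465) = 0.03577.
[out] = 0.03577 × 156 = 5.58 mM.

5.6 mM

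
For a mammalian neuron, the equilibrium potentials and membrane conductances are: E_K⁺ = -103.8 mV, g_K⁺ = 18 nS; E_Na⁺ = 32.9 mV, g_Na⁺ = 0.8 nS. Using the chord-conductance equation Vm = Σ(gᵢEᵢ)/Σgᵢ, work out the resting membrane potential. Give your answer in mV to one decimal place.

-98.0 mV

Σ gᵢEᵢ = 18·(-103.8) + 0.8·(32.9) = -1842.08
Σ gᵢ = 18 + 0.8 = 18.8
Vm = -1842.08 / 18.8 = -97.98 mV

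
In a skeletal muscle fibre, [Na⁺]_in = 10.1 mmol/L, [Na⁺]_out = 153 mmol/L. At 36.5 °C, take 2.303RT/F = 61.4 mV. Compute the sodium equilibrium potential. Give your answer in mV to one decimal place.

72.5 mV

E = (61.4/z) · log₁₀([Na⁺]_out/[Na⁺]_in) with z = +1.
= (61.4/1) · log₁₀(153/10.1) = 61.40 · log₁₀(15.15)
= 61.40 · (1.1804) = 72.47 mV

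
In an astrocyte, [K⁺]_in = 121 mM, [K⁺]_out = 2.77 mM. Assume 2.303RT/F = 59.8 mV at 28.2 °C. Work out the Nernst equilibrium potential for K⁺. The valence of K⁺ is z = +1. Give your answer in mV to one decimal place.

-98.1 mV

E = (59.8/z) · log₁₀([K⁺]_out/[K⁺]_in) with z = +1.
= (59.8/1) · log₁₀(2.77/121) = 59.80 · log₁₀(0.02289)
= 59.80 · (-1.6403) = -98.09 mV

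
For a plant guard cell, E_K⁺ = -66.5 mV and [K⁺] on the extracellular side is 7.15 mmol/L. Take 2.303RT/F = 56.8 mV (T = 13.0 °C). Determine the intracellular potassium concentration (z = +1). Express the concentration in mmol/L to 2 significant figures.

Nernst: E = (56.8/1) · log₁₀([out]/[in]), so log₁₀([out]/[in]) = -66.5 × 1 / 56.8 = -1.1708.
[out]/[in] = 10^(-1.1708) = 0.06749.
[in] = 7.15 / 0.06749 = 105.9 mmol/L.

110 mmol/L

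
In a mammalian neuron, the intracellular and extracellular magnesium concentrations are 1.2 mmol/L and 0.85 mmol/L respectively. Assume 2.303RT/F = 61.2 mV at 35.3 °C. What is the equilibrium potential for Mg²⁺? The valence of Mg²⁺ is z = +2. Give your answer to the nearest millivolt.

E = (61.2/z) · log₁₀([Mg²⁺]_out/[Mg²⁺]_in) with z = +2.
= (61.2/2) · log₁₀(0.85/1.2) = 30.60 · log₁₀(0.7083)
= 30.60 · (-0.1498) = -4.58 mV

-5 mV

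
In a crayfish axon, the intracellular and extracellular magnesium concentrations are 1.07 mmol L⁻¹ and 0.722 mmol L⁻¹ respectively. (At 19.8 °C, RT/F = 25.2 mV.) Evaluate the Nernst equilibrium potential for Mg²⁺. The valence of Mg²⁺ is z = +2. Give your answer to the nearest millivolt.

-5 mV

E = (25.2/z) · ln([Mg²⁺]_out/[Mg²⁺]_in) with z = +2.
= (25.2/2) · ln(0.722/1.07) = 12.60 · ln(0.6748)
= 12.60 · (-0.3934) = -4.96 mV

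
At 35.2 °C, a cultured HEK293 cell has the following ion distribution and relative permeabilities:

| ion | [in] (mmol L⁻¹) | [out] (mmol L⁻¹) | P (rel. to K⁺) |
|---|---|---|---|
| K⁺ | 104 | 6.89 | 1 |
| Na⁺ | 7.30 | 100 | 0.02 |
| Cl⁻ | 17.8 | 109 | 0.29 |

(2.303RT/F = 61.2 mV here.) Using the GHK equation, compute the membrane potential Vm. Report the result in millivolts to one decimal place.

Vm = 61.2 · log₁₀[(Σ P·[cation]ₒ + Σ P·[anion]ᵢ) / (Σ P·[cation]ᵢ + Σ P·[anion]ₒ)]
Numerator = 1×6.89 + 0.02×100 + 0.29×17.8 = 14.05
Denominator = 1×104 + 0.02×7.30 + 0.29×109 = 135.8
Vm = 61.2 · log₁₀(0.10351) = 61.2 × (-0.9850) = -60.28 mV

-60.3 mV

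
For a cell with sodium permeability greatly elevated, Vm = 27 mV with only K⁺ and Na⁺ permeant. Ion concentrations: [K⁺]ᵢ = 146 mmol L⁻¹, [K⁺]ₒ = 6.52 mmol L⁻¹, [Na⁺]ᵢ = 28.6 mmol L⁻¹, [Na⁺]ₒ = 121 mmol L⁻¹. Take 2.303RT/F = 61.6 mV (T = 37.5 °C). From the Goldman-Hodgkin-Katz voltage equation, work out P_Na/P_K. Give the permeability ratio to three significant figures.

9.26

Let α = P_Na/P_K. GHK: Vm = 61.6·log₁₀[(Kₒ + α·Naₒ)/(Kᵢ + α·Naᵢ)].
10^(Vm/61.6) = 10^(27.0/61.6) = 2.7435
So 2.7435·(Kᵢ + α·Naᵢ) = Kₒ + α·Naₒ → α = (2.7435·146.0 − 6.52) / (121.0 − 2.7435·28.6)
α = (400.6 − 6.52) / (121.0 − 78.47) = 394/42.53 = 9.264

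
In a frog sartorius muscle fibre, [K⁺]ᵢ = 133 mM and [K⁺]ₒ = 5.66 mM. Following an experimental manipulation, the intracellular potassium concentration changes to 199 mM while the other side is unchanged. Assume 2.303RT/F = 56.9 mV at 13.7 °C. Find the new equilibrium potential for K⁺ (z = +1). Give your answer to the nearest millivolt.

-88 mV

After the shift: [K⁺]_out = 5.66, [K⁺]_in = 199 mM.
E_new = (56.9/1)·log₁₀(5.66/199) = 56.90 · (-1.5460) = -87.97 mV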